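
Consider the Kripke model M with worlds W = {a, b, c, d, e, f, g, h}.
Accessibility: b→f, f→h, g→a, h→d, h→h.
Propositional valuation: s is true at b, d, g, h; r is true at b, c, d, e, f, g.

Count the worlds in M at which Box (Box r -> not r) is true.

Let φ = Box (Box r -> not r). Evaluate φ at each world:
  a (successors ∅): φ is true.
  b (successors {f}): φ is true.
  c (successors ∅): φ is true.
  d (successors ∅): φ is true.
  e (successors ∅): φ is true.
  f (successors {h}): φ is true.
  g (successors {a}): φ is true.
  h (successors {d, h}): φ is false.
For instance, at g:
  At g: Box (Box r -> not r) requires Box r -> not r at every successor {a}.
      At a: Box r is true, not r is true, so Box r -> not r is true.
  So Box (Box r -> not r) is true at g.
Satisfying worlds: {a, b, c, d, e, f, g}

7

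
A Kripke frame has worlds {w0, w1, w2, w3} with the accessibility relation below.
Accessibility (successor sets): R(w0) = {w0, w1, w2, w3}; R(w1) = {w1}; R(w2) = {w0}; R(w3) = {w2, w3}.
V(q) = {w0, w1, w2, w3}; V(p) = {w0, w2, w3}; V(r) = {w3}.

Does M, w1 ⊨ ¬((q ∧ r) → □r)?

At w1: (q ∧ r) → □r is true, so ¬((q ∧ r) → □r) is false.
  At w1: q ∧ r is false, □r is false, so (q ∧ r) → □r is true.
    At w1: □r requires r at every successor {w1}.
      r fails at w1, so □r is false at w1.

No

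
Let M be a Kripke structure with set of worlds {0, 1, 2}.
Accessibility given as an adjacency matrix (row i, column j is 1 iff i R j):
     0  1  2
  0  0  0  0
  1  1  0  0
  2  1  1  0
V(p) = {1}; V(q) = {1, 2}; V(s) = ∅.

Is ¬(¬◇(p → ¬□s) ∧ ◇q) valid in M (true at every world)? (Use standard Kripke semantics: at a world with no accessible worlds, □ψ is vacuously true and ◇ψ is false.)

Yes

Recall that □ψ holds at a world iff ψ holds at every accessible world, and ◇ψ holds iff ψ holds at some accessible world.
Let φ = ¬(¬◇(p → ¬□s) ∧ ◇q). Evaluate φ at each world:
  0 (successors ∅): φ is true.
  1 (successors {0}): φ is true.
  2 (successors {0, 1}): φ is true.
For instance, at 2:
  At 2: ¬◇(p → ¬□s) ∧ ◇q is false, so ¬(¬◇(p → ¬□s) ∧ ◇q) is true.
    At 2: ¬◇(p → ¬□s) is false, ◇q is true, so ¬◇(p → ¬□s) ∧ ◇q is false.
      At 2: ◇(p → ¬□s) is true, so ¬◇(p → ¬□s) is false.
      At 2: ◇q requires q at some successor in {0, 1}.
        q holds at 1, so ◇q is true at 2.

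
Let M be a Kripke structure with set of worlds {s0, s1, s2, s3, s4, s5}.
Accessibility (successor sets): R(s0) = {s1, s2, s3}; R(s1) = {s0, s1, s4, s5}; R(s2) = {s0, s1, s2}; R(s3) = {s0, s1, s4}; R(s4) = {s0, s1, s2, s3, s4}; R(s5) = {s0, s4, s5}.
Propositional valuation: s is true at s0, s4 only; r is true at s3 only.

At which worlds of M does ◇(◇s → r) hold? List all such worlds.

Let φ = ◇(◇s → r). Evaluate φ at each world:
  s0 (successors {s1, s2, s3}): φ is true.
  s1 (successors {s0, s1, s4, s5}): φ is true.
  s2 (successors {s0, s1, s2}): φ is true.
  s3 (successors {s0, s1, s4}): φ is true.
  s4 (successors {s0, s1, s2, s3, s4}): φ is true.
  s5 (successors {s0, s4, s5}): φ is true.
For instance, at s0:
  At s0: ◇(◇s → r) requires ◇s → r at some successor in {s1, s2, s3}.
    ◇s → r holds at s3, so ◇(◇s → r) is true at s0.
      At s3: ◇s is true, r is true, so ◇s → r is true.
Satisfying worlds: {s0, s1, s2, s3, s4, s5}

s0, s1, s2, s3, s4, s5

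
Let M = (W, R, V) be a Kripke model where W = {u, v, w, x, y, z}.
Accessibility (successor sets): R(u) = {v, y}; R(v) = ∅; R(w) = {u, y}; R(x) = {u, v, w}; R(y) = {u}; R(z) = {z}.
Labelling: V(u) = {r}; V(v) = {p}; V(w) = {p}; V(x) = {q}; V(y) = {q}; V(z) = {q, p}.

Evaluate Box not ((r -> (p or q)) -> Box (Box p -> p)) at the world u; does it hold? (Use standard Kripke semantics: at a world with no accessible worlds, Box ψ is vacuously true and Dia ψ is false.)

At u: Box not ((r -> (p or q)) -> Box (Box p -> p)) requires not ((r -> (p or q)) -> Box (Box p -> p)) at every successor {v, y}.
  not ((r -> (p or q)) -> Box (Box p -> p)) fails at v, so Box not ((r -> (p or q)) -> Box (Box p -> p)) is false at u.
    At v: (r -> (p or q)) -> Box (Box p -> p) is true, so not ((r -> (p or q)) -> Box (Box p -> p)) is false.
      At v: r -> (p or q) is true, Box (Box p -> p) is true, so (r -> (p or q)) -> Box (Box p -> p) is true.

No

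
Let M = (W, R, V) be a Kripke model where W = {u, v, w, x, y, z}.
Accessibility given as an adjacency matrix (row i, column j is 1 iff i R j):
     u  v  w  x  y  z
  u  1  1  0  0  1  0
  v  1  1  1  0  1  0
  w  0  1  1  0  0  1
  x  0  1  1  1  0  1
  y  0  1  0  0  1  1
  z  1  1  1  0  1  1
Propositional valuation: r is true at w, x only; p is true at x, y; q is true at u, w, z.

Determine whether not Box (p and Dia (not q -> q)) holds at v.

Yes

At v: Box (p and Dia (not q -> q)) is false, so not Box (p and Dia (not q -> q)) is true.
  At v: Box (p and Dia (not q -> q)) requires p and Dia (not q -> q) at every successor {u, v, w, y}.
    p and Dia (not q -> q) fails at u, so Box (p and Dia (not q -> q)) is false at v.
      At u: p is false, Dia (not q -> q) is true, so p and Dia (not q -> q) is false.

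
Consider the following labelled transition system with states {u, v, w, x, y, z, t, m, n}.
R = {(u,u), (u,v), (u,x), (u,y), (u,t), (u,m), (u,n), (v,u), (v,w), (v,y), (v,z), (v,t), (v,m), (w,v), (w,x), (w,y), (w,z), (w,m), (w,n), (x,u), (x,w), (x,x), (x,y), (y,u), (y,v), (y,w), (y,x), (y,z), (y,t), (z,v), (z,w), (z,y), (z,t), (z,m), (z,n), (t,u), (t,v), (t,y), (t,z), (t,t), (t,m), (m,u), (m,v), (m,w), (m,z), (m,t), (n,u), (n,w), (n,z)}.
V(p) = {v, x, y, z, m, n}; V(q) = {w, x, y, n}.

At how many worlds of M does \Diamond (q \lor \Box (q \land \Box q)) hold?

Let φ = \Diamond (q \lor \Box (q \land \Box q)). Evaluate φ at each world:
  u (successors {u, v, x, y, t, m, n}): φ is true.
  v (successors {u, w, y, z, t, m}): φ is true.
  w (successors {v, x, y, z, m, n}): φ is true.
  x (successors {u, w, x, y}): φ is true.
  y (successors {u, v, w, x, z, t}): φ is true.
  z (successors {v, w, y, t, m, n}): φ is true.
  t (successors {u, v, y, z, t, m}): φ is true.
  m (successors {u, v, w, z, t}): φ is true.
  n (successors {u, w, z}): φ is true.
For instance, at x:
  At x: \Diamond (q \lor \Box (q \land \Box q)) requires q \lor \Box (q \land \Box q) at some successor in {u, w, x, y}.
    q \lor \Box (q \land \Box q) holds at w, so \Diamond (q \lor \Box (q \land \Box q)) is true at x.
      At w: q is true, \Box (q \land \Box q) is false, so q \lor \Box (q \land \Box q) is true.
Satisfying worlds: {u, v, w, x, y, z, t, m, n}

9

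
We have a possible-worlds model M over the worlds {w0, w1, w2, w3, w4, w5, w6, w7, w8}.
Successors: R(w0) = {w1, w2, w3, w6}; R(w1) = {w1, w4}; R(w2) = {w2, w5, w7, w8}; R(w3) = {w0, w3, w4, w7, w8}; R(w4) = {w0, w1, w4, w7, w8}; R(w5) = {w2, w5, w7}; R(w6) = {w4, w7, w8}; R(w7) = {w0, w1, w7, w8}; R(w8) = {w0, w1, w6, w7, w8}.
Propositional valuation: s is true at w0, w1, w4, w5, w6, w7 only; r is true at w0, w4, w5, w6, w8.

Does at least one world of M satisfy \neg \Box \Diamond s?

No

Let φ = \neg \Box \Diamond s. Evaluate φ at each world:
  w0 (successors {w1, w2, w3, w6}): φ is false.
  w1 (successors {w1, w4}): φ is false.
  w2 (successors {w2, w5, w7, w8}): φ is false.
  w3 (successors {w0, w3, w4, w7, w8}): φ is false.
  w4 (successors {w0, w1, w4, w7, w8}): φ is false.
  w5 (successors {w2, w5, w7}): φ is false.
  w6 (successors {w4, w7, w8}): φ is false.
  w7 (successors {w0, w1, w7, w8}): φ is false.
  w8 (successors {w0, w1, w6, w7, w8}): φ is false.
For instance, at w2:
  At w2: \Box \Diamond s is true, so \neg \Box \Diamond s is false.
    At w2: \Box \Diamond s requires \Diamond s at every successor {w2, w5, w7, w8}.
      At w2: \Diamond s is true.
      At w5: \Diamond s is true.
      At w7: \Diamond s is true.
      At w8: \Diamond s is true.
    So \Box \Diamond s is true at w2.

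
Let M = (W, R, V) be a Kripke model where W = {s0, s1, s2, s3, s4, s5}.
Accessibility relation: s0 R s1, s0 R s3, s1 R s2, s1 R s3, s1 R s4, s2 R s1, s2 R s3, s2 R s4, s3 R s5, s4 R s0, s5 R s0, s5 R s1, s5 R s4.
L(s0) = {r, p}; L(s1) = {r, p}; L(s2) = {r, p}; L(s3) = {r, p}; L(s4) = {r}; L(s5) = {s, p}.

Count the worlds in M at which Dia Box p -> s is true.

Let φ = Dia Box p -> s. Evaluate φ at each world:
  s0 (successors {s1, s3}): φ is false.
  s1 (successors {s2, s3, s4}): φ is false.
  s2 (successors {s1, s3, s4}): φ is false.
  s3 (successors {s5}): φ is true.
  s4 (successors {s0}): φ is false.
  s5 (successors {s0, s1, s4}): φ is true.
For instance, at s3:
  At s3: Dia Box p is false, s is false, so Dia Box p -> s is true.
    At s3: Dia Box p requires Box p at some successor in {s5}.
      At s5: Box p is false.
    So Dia Box p is false at s3.
Satisfying worlds: {s3, s5}

2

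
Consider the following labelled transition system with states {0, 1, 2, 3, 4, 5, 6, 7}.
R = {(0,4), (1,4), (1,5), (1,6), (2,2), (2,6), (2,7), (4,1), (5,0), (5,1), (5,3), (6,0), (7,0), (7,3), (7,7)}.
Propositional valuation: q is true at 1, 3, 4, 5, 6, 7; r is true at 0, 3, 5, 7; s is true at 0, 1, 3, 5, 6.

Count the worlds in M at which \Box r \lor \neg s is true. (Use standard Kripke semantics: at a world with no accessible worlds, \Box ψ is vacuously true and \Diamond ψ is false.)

Recall that \Box ψ holds at a world iff ψ holds at every accessible world, and \Diamond ψ holds iff ψ holds at some accessible world.
Let φ = \Box r \lor \neg s. Evaluate φ at each world:
  0 (successors {4}): φ is false.
  1 (successors {4, 5, 6}): φ is false.
  2 (successors {2, 6, 7}): φ is true.
  3 (successors ∅): φ is true.
  4 (successors {1}): φ is true.
  5 (successors {0, 1, 3}): φ is false.
  6 (successors {0}): φ is true.
  7 (successors {0, 3, 7}): φ is true.
For instance, at 2:
  At 2: \Box r is false, \neg s is true, so \Box r \lor \neg s is true.
    At 2: \Box r requires r at every successor {2, 6, 7}.
      r fails at 2, so \Box r is false at 2.
Satisfying worlds: {2, 3, 4, 6, 7}

5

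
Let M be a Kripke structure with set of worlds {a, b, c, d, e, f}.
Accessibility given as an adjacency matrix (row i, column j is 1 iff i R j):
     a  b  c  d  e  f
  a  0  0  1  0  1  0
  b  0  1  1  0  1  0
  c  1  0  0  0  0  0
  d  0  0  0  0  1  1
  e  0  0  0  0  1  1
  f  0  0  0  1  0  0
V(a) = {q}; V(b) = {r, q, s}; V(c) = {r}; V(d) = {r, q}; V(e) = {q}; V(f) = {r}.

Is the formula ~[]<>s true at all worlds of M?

Yes

Let φ = ~[]<>s. Evaluate φ at each world:
  a (successors {c, e}): φ is true.
  b (successors {b, c, e}): φ is true.
  c (successors {a}): φ is true.
  d (successors {e, f}): φ is true.
  e (successors {e, f}): φ is true.
  f (successors {d}): φ is true.
For instance, at e:
  At e: []<>s is false, so ~[]<>s is true.
    At e: []<>s requires <>s at every successor {e, f}.
      <>s fails at e, so []<>s is false at e.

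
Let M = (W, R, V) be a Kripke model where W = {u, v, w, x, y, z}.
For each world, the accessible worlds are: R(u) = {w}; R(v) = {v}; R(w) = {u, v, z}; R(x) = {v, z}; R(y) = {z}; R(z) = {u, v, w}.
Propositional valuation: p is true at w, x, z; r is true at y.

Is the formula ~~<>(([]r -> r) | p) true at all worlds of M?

Recall that []ψ holds at a world iff ψ holds at every accessible world, and <>ψ holds iff ψ holds at some accessible world.
Let φ = ~~<>(([]r -> r) | p). Evaluate φ at each world:
  u (successors {w}): φ is true.
  v (successors {v}): φ is true.
  w (successors {u, v, z}): φ is true.
  x (successors {v, z}): φ is true.
  y (successors {z}): φ is true.
  z (successors {u, v, w}): φ is true.
For instance, at z:
  At z: ~<>(([]r -> r) | p) is false, so ~~<>(([]r -> r) | p) is true.
    At z: <>(([]r -> r) | p) is true, so ~<>(([]r -> r) | p) is false.
      At z: <>(([]r -> r) | p) requires ([]r -> r) | p at some successor in {u, v, w}.
        ([]r -> r) | p holds at u, so <>(([]r -> r) | p) is true at z.

Yes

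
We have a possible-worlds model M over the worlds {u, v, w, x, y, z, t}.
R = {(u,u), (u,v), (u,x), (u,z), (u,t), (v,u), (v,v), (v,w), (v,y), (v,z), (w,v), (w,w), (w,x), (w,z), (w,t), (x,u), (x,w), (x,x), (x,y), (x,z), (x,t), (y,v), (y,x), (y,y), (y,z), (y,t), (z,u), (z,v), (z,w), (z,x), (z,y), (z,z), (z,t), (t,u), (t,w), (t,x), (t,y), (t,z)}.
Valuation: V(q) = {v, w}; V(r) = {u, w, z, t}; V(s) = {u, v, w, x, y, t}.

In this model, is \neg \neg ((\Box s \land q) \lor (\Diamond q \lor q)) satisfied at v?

At v: \neg ((\Box s \land q) \lor (\Diamond q \lor q)) is false, so \neg \neg ((\Box s \land q) \lor (\Diamond q \lor q)) is true.
  At v: (\Box s \land q) \lor (\Diamond q \lor q) is true, so \neg ((\Box s \land q) \lor (\Diamond q \lor q)) is false.
    At v: \Box s \land q is false, \Diamond q \lor q is true, so (\Box s \land q) \lor (\Diamond q \lor q) is true.
      At v: \Box s is false, q is true, so \Box s \land q is false.
      At v: \Diamond q is true, q is true, so \Diamond q \lor q is true.

Yes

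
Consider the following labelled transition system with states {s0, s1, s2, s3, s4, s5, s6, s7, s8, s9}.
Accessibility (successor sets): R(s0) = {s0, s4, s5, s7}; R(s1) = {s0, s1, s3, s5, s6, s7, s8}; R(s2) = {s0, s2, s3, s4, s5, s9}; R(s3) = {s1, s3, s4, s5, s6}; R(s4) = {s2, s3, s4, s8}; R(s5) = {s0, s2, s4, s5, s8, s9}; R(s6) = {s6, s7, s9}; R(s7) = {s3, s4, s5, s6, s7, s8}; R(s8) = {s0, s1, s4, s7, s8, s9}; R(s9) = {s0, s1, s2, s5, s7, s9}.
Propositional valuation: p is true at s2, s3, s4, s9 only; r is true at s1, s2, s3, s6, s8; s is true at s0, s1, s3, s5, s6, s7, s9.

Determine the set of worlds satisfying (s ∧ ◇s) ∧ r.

s1, s3, s6

Recall that ◇ψ holds at a world iff ψ holds at some accessible world.
Let φ = (s ∧ ◇s) ∧ r. Evaluate φ at each world:
  s0 (successors {s0, s4, s5, s7}): φ is false.
  s1 (successors {s0, s1, s3, s5, s6, s7, s8}): φ is true.
  s2 (successors {s0, s2, s3, s4, s5, s9}): φ is false.
  s3 (successors {s1, s3, s4, s5, s6}): φ is true.
  s4 (successors {s2, s3, s4, s8}): φ is false.
  s5 (successors {s0, s2, s4, s5, s8, s9}): φ is false.
  s6 (successors {s6, s7, s9}): φ is true.
  s7 (successors {s3, s4, s5, s6, s7, s8}): φ is false.
  s8 (successors {s0, s1, s4, s7, s8, s9}): φ is false.
  s9 (successors {s0, s1, s2, s5, s7, s9}): φ is false.
For instance, at s4:
  At s4: s ∧ ◇s is false, r is false, so (s ∧ ◇s) ∧ r is false.
    At s4: s is false, ◇s is true, so s ∧ ◇s is false.
      At s4: ◇s requires s at some successor in {s2, s3, s4, s8}.
        s holds at s3, so ◇s is true at s4.
Satisfying worlds: {s1, s3, s6}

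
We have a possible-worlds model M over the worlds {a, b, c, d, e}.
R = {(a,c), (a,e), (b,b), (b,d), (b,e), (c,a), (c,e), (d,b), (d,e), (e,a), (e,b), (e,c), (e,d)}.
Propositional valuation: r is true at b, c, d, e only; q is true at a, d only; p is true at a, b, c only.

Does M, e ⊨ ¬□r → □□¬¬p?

No

At e: ¬□r is true, □□¬¬p is false, so ¬□r → □□¬¬p is false.
  At e: □r is false, so ¬□r is true.
    At e: □r requires r at every successor {a, b, c, d}.
      r fails at a, so □r is false at e.
  At e: □□¬¬p requires □¬¬p at every successor {a, b, c, d}.
    □¬¬p fails at a, so □□¬¬p is false at e.
      At a: □¬¬p requires ¬¬p at every successor {c, e}.
        ¬¬p fails at e, so □¬¬p is false at a.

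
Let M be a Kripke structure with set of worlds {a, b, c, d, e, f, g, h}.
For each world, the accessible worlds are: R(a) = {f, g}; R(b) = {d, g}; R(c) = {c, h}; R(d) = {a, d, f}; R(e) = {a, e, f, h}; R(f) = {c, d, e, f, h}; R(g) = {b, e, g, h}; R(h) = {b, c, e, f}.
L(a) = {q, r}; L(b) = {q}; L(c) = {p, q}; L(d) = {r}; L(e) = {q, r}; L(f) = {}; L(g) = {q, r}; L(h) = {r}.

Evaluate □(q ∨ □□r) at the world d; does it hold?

No

Recall that □ψ holds at a world iff ψ holds at every accessible world, and ◇ψ holds iff ψ holds at some accessible world.
At d: □(q ∨ □□r) requires q ∨ □□r at every successor {a, d, f}.
  q ∨ □□r fails at d, so □(q ∨ □□r) is false at d.
    At d: q is false, □□r is false, so q ∨ □□r is false.
      At d: □□r requires □r at every successor {a, d, f}.
        □r fails at a, so □□r is false at d.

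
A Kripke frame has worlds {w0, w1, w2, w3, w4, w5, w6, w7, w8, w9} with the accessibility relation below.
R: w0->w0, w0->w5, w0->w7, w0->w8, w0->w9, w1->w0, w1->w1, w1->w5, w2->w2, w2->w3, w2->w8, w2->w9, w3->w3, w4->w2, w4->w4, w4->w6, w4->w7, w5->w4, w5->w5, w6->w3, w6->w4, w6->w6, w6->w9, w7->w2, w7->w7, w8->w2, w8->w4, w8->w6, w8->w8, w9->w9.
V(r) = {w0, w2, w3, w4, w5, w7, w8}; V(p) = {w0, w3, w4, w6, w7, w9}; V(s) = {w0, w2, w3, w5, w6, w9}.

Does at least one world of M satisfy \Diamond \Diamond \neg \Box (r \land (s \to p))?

Let φ = \Diamond \Diamond \neg \Box (r \land (s \to p)). Evaluate φ at each world:
  w0 (successors {w0, w5, w7, w8, w9}): φ is true.
  w1 (successors {w0, w1, w5}): φ is true.
  w2 (successors {w2, w3, w8, w9}): φ is true.
  w3 (successors {w3}): φ is false.
  w4 (successors {w2, w4, w6, w7}): φ is true.
  w5 (successors {w4, w5}): φ is true.
  w6 (successors {w3, w4, w6, w9}): φ is true.
  w7 (successors {w2, w7}): φ is true.
  w8 (successors {w2, w4, w6, w8}): φ is true.
  w9 (successors {w9}): φ is true.
Detail at w0 (witness):
  At w0: \Diamond \Diamond \neg \Box (r \land (s \to p)) requires \Diamond \neg \Box (r \land (s \to p)) at some successor in {w0, w5, w7, w8, w9}.
    \Diamond \neg \Box (r \land (s \to p)) holds at w0, so \Diamond \Diamond \neg \Box (r \land (s \to p)) is true at w0.
      At w0: \Diamond \neg \Box (r \land (s \to p)) requires \neg \Box (r \land (s \to p)) at some successor in {w0, w5, w7, w8, w9}.
        \neg \Box (r \land (s \to p)) holds at w0, so \Diamond \neg \Box (r \land (s \to p)) is true at w0.

Yes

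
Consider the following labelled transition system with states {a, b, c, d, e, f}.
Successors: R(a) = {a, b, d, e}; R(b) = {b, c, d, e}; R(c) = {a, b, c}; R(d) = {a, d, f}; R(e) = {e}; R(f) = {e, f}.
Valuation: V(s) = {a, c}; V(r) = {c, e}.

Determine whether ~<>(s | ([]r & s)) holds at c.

No

At c: <>(s | ([]r & s)) is true, so ~<>(s | ([]r & s)) is false.
  At c: <>(s | ([]r & s)) requires s | ([]r & s) at some successor in {a, b, c}.
    s | ([]r & s) holds at a, so <>(s | ([]r & s)) is true at c.
      At a: s is true, []r & s is false, so s | ([]r & s) is true.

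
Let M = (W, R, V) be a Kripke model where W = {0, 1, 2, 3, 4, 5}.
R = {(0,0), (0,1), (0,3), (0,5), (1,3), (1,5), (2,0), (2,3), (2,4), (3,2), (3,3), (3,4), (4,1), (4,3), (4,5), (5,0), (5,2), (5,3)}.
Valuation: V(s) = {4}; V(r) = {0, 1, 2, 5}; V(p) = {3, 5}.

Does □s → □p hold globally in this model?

Let φ = □s → □p. Evaluate φ at each world:
  0 (successors {0, 1, 3, 5}): φ is true.
  1 (successors {3, 5}): φ is true.
  2 (successors {0, 3, 4}): φ is true.
  3 (successors {2, 3, 4}): φ is true.
  4 (successors {1, 3, 5}): φ is true.
  5 (successors {0, 2, 3}): φ is true.
For instance, at 2:
  At 2: □s is false, □p is false, so □s → □p is true.
    At 2: □s requires s at every successor {0, 3, 4}.
      s fails at 0, so □s is false at 2.
    At 2: □p requires p at every successor {0, 3, 4}.
      p fails at 0, so □p is false at 2.

Yes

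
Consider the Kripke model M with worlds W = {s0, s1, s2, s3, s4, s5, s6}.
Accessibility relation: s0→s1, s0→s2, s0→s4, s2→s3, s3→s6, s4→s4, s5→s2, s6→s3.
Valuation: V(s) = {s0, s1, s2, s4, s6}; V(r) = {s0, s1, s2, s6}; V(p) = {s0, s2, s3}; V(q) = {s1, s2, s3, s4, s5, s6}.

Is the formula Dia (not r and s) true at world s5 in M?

No

At s5: Dia (not r and s) requires not r and s at some successor in {s2}.
  At s2: not r and s is false.
So Dia (not r and s) is false at s5.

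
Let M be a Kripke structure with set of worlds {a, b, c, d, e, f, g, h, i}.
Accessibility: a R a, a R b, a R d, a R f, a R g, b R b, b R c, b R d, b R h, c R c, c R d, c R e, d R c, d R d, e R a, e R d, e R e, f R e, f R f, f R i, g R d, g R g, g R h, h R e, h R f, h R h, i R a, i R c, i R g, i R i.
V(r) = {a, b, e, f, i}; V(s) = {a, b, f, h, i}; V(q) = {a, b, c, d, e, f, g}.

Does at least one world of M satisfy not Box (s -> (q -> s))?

No

Let φ = not Box (s -> (q -> s)). Evaluate φ at each world:
  a (successors {a, b, d, f, g}): φ is false.
  b (successors {b, c, d, h}): φ is false.
  c (successors {c, d, e}): φ is false.
  d (successors {c, d}): φ is false.
  e (successors {a, d, e}): φ is false.
  f (successors {e, f, i}): φ is false.
  g (successors {d, g, h}): φ is false.
  h (successors {e, f, h}): φ is false.
  i (successors {a, c, g, i}): φ is false.
For instance, at c:
  At c: Box (s -> (q -> s)) is true, so not Box (s -> (q -> s)) is false.
    At c: Box (s -> (q -> s)) requires s -> (q -> s) at every successor {c, d, e}.
      At c: s -> (q -> s) is true.
      At d: s -> (q -> s) is true.
      At e: s -> (q -> s) is true.
    So Box (s -> (q -> s)) is true at c.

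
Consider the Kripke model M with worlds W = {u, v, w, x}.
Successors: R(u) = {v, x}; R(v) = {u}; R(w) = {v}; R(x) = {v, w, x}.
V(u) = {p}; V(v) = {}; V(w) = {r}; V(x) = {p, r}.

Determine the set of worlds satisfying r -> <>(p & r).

u, v, x

Let φ = r -> <>(p & r). Evaluate φ at each world:
  u (successors {v, x}): φ is true.
  v (successors {u}): φ is true.
  w (successors {v}): φ is false.
  x (successors {v, w, x}): φ is true.
For instance, at x:
  At x: r is true, <>(p & r) is true, so r -> <>(p & r) is true.
    At x: <>(p & r) requires p & r at some successor in {v, w, x}.
      p & r holds at x, so <>(p & r) is true at x.
Satisfying worlds: {u, v, x}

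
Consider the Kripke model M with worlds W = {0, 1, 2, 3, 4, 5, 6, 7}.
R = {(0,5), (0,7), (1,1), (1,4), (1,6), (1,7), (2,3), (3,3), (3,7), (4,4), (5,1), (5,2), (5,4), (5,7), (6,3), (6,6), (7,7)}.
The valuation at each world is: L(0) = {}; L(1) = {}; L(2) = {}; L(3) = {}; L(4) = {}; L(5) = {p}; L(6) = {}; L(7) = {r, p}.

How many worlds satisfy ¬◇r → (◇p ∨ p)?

Let φ = ¬◇r → (◇p ∨ p). Evaluate φ at each world:
  0 (successors {5, 7}): φ is true.
  1 (successors {1, 4, 6, 7}): φ is true.
  2 (successors {3}): φ is false.
  3 (successors {3, 7}): φ is true.
  4 (successors {4}): φ is false.
  5 (successors {1, 2, 4, 7}): φ is true.
  6 (successors {3, 6}): φ is false.
  7 (successors {7}): φ is true.
For instance, at 5:
  At 5: ¬◇r is false, ◇p ∨ p is true, so ¬◇r → (◇p ∨ p) is true.
    At 5: ◇r is true, so ¬◇r is false.
      At 5: ◇r requires r at some successor in {1, 2, 4, 7}.
        r holds at 7, so ◇r is true at 5.
    At 5: ◇p is true, p is true, so ◇p ∨ p is true.
      At 5: ◇p requires p at some successor in {1, 2, 4, 7}.
        p holds at 7, so ◇p is true at 5.
Satisfying worlds: {0, 1, 3, 5, 7}

5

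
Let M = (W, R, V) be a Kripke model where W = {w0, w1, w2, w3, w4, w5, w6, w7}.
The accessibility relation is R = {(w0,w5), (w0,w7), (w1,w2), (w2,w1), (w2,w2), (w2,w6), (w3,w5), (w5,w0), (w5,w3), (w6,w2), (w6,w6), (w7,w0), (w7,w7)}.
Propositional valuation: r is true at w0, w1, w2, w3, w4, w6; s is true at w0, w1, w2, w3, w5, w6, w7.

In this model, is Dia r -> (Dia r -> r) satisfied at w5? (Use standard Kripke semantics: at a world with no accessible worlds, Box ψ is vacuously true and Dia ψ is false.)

At w5: Dia r is true, Dia r -> r is false, so Dia r -> (Dia r -> r) is false.
  At w5: Dia r requires r at some successor in {w0, w3}.
    r holds at w0, so Dia r is true at w5.
  At w5: Dia r is true, r is false, so Dia r -> r is false.
    At w5: Dia r requires r at some successor in {w0, w3}.
      r holds at w0, so Dia r is true at w5.

No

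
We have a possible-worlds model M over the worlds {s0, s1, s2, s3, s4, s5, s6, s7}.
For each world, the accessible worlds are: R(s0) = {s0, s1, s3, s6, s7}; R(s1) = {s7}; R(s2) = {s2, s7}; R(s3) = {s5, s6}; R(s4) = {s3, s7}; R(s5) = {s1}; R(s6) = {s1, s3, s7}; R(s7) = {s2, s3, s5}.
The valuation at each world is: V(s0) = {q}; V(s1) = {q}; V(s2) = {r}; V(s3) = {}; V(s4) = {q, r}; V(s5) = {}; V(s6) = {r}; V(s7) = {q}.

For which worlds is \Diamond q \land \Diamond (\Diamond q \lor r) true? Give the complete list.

Let φ = \Diamond q \land \Diamond (\Diamond q \lor r). Evaluate φ at each world:
  s0 (successors {s0, s1, s3, s6, s7}): φ is true.
  s1 (successors {s7}): φ is false.
  s2 (successors {s2, s7}): φ is true.
  s3 (successors {s5, s6}): φ is false.
  s4 (successors {s3, s7}): φ is false.
  s5 (successors {s1}): φ is true.
  s6 (successors {s1, s3, s7}): φ is true.
  s7 (successors {s2, s3, s5}): φ is false.
For instance, at s4:
  At s4: \Diamond q is true, \Diamond (\Diamond q \lor r) is false, so \Diamond q \land \Diamond (\Diamond q \lor r) is false.
    At s4: \Diamond q requires q at some successor in {s3, s7}.
      q holds at s7, so \Diamond q is true at s4.
    At s4: \Diamond (\Diamond q \lor r) requires \Diamond q \lor r at some successor in {s3, s7}.
      At s3: \Diamond q \lor r is false.
      At s7: \Diamond q \lor r is false.
    So \Diamond (\Diamond q \lor r) is false at s4.
Satisfying worlds: {s0, s2, s5, s6}

s0, s2, s5, s6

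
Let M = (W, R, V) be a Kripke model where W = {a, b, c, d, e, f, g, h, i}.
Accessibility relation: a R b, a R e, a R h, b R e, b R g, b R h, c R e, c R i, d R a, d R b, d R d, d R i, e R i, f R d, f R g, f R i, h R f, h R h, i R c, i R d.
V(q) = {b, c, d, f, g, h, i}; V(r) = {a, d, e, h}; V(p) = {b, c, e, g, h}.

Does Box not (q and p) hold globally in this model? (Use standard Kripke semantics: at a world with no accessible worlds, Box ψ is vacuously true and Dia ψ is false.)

Let φ = Box not (q and p). Evaluate φ at each world:
  a (successors {b, e, h}): φ is false.
  b (successors {e, g, h}): φ is false.
  c (successors {e, i}): φ is true.
  d (successors {a, b, d, i}): φ is false.
  e (successors {i}): φ is true.
  f (successors {d, g, i}): φ is false.
  g (successors ∅): φ is true.
  h (successors {f, h}): φ is false.
  i (successors {c, d}): φ is false.
Detail at a (counterexample):
  At a: Box not (q and p) requires not (q and p) at every successor {b, e, h}.
    not (q and p) fails at b, so Box not (q and p) is false at a.

No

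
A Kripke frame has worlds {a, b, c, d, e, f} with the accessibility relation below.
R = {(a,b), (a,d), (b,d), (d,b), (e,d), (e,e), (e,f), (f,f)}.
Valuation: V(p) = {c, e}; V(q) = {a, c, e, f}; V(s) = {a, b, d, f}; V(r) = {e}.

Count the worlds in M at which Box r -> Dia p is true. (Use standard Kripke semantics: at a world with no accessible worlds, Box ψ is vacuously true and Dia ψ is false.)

5

Let φ = Box r -> Dia p. Evaluate φ at each world:
  a (successors {b, d}): φ is true.
  b (successors {d}): φ is true.
  c (successors ∅): φ is false.
  d (successors {b}): φ is true.
  e (successors {d, e, f}): φ is true.
  f (successors {f}): φ is true.
For instance, at f:
  At f: Box r is false, Dia p is false, so Box r -> Dia p is true.
    At f: Box r requires r at every successor {f}.
      r fails at f, so Box r is false at f.
    At f: Dia p requires p at some successor in {f}.
      At f: p is false.
    So Dia p is false at f.
Satisfying worlds: {a, b, d, e, f}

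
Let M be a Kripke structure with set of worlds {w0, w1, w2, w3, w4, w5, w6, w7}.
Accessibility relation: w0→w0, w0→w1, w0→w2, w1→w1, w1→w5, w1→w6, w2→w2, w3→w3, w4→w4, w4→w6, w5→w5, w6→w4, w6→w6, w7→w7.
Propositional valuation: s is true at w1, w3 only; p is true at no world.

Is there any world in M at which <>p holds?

No

Let φ = <>p. Evaluate φ at each world:
  w0 (successors {w0, w1, w2}): φ is false.
  w1 (successors {w1, w5, w6}): φ is false.
  w2 (successors {w2}): φ is false.
  w3 (successors {w3}): φ is false.
  w4 (successors {w4, w6}): φ is false.
  w5 (successors {w5}): φ is false.
  w6 (successors {w4, w6}): φ is false.
  w7 (successors {w7}): φ is false.
For instance, at w5:
  At w5: <>p requires p at some successor in {w5}.
    At w5: p is false.
  So <>p is false at w5.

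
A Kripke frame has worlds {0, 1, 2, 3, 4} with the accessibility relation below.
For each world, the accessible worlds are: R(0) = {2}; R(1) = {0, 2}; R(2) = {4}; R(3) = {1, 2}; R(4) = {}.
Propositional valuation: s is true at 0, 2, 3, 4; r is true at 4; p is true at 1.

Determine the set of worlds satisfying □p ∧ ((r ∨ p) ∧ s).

4

Let φ = □p ∧ ((r ∨ p) ∧ s). Evaluate φ at each world:
  0 (successors {2}): φ is false.
  1 (successors {0, 2}): φ is false.
  2 (successors {4}): φ is false.
  3 (successors {1, 2}): φ is false.
  4 (successors ∅): φ is true.
For instance, at 3:
  At 3: □p is false, (r ∨ p) ∧ s is false, so □p ∧ ((r ∨ p) ∧ s) is false.
    At 3: □p requires p at every successor {1, 2}.
      p fails at 2, so □p is false at 3.
Satisfying worlds: {4}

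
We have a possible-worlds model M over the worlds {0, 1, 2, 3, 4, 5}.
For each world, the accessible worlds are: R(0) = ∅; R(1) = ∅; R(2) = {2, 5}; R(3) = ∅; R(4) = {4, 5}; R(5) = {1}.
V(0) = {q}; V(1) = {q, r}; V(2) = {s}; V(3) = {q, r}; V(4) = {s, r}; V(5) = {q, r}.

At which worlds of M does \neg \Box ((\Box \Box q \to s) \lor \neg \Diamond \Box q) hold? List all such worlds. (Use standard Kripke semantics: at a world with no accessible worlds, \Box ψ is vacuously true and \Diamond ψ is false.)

2, 4

Let φ = \neg \Box ((\Box \Box q \to s) \lor \neg \Diamond \Box q). Evaluate φ at each world:
  0 (successors ∅): φ is false.
  1 (successors ∅): φ is false.
  2 (successors {2, 5}): φ is true.
  3 (successors ∅): φ is false.
  4 (successors {4, 5}): φ is true.
  5 (successors {1}): φ is false.
For instance, at 2:
  At 2: \Box ((\Box \Box q \to s) \lor \neg \Diamond \Box q) is false, so \neg \Box ((\Box \Box q \to s) \lor \neg \Diamond \Box q) is true.
    At 2: \Box ((\Box \Box q \to s) \lor \neg \Diamond \Box q) requires (\Box \Box q \to s) \lor \neg \Diamond \Box q at every successor {2, 5}.
      (\Box \Box q \to s) \lor \neg \Diamond \Box q fails at 5, so \Box ((\Box \Box q \to s) \lor \neg \Diamond \Box q) is false at 2.
Satisfying worlds: {2, 4}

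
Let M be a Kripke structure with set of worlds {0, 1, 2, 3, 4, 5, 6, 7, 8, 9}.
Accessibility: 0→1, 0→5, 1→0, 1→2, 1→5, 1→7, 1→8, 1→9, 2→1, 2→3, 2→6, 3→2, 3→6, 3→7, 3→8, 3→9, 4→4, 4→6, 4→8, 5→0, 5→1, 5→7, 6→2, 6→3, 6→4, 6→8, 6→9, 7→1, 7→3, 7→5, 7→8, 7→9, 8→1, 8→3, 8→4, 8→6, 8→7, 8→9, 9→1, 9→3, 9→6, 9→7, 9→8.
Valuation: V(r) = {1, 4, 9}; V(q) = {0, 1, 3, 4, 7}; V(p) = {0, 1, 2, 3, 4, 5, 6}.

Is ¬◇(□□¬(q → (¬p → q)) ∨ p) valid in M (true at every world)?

No

Recall that □ψ holds at a world iff ψ holds at every accessible world, and ◇ψ holds iff ψ holds at some accessible world.
Let φ = ¬◇(□□¬(q → (¬p → q)) ∨ p). Evaluate φ at each world:
  0 (successors {1, 5}): φ is false.
  1 (successors {0, 2, 5, 7, 8, 9}): φ is false.
  2 (successors {1, 3, 6}): φ is false.
  3 (successors {2, 6, 7, 8, 9}): φ is false.
  4 (successors {4, 6, 8}): φ is false.
  5 (successors {0, 1, 7}): φ is false.
  6 (successors {2, 3, 4, 8, 9}): φ is false.
  7 (successors {1, 3, 5, 8, 9}): φ is false.
  8 (successors {1, 3, 4, 6, 7, 9}): φ is false.
  9 (successors {1, 3, 6, 7, 8}): φ is false.
Detail at 0 (counterexample):
  At 0: ◇(□□¬(q → (¬p → q)) ∨ p) is true, so ¬◇(□□¬(q → (¬p → q)) ∨ p) is false.
    At 0: ◇(□□¬(q → (¬p → q)) ∨ p) requires □□¬(q → (¬p → q)) ∨ p at some successor in {1, 5}.
      □□¬(q → (¬p → q)) ∨ p holds at 1, so ◇(□□¬(q → (¬p → q)) ∨ p) is true at 0.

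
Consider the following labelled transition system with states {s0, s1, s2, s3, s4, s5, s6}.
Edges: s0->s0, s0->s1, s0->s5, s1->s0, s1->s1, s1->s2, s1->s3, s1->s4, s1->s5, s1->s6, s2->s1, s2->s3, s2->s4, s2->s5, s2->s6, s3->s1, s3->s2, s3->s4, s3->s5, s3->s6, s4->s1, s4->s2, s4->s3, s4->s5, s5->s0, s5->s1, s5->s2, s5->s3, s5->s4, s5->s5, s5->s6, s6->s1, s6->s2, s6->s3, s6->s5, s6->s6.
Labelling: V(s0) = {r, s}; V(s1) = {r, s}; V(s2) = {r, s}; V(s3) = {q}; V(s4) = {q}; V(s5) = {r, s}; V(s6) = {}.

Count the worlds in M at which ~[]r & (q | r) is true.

5

Let φ = ~[]r & (q | r). Evaluate φ at each world:
  s0 (successors {s0, s1, s5}): φ is false.
  s1 (successors {s0, s1, s2, s3, s4, s5, s6}): φ is true.
  s2 (successors {s1, s3, s4, s5, s6}): φ is true.
  s3 (successors {s1, s2, s4, s5, s6}): φ is true.
  s4 (successors {s1, s2, s3, s5}): φ is true.
  s5 (successors {s0, s1, s2, s3, s4, s5, s6}): φ is true.
  s6 (successors {s1, s2, s3, s5, s6}): φ is false.
For instance, at s5:
  At s5: ~[]r is true, q | r is true, so ~[]r & (q | r) is true.
    At s5: []r is false, so ~[]r is true.
      At s5: []r requires r at every successor {s0, s1, s2, s3, s4, s5, s6}.
        r fails at s3, so []r is false at s5.
Satisfying worlds: {s1, s2, s3, s4, s5}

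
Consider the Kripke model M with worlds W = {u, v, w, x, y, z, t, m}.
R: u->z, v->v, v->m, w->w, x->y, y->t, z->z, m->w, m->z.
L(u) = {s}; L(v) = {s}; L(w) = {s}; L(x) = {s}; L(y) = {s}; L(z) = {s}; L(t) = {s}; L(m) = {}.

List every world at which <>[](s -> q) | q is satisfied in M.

Let φ = <>[](s -> q) | q. Evaluate φ at each world:
  u (successors {z}): φ is false.
  v (successors {v, m}): φ is false.
  w (successors {w}): φ is false.
  x (successors {y}): φ is false.
  y (successors {t}): φ is true.
  z (successors {z}): φ is false.
  t (successors ∅): φ is false.
  m (successors {w, z}): φ is false.
For instance, at x:
  At x: <>[](s -> q) is false, q is false, so <>[](s -> q) | q is false.
    At x: <>[](s -> q) requires [](s -> q) at some successor in {y}.
      At y: [](s -> q) is false.
    So <>[](s -> q) is false at x.
Satisfying worlds: {y}

y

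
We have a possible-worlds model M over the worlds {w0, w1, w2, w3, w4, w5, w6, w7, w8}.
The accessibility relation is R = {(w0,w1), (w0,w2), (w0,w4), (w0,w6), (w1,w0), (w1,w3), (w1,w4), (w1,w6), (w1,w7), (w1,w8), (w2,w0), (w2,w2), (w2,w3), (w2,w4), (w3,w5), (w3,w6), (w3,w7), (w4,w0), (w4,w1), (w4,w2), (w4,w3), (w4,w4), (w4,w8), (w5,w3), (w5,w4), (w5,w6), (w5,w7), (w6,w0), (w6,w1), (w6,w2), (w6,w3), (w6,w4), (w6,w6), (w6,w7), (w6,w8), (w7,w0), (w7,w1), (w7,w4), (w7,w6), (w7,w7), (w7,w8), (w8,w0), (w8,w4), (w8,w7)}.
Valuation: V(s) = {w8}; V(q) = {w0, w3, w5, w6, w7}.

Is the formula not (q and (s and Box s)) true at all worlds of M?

Yes

Let φ = not (q and (s and Box s)). Evaluate φ at each world:
  w0 (successors {w1, w2, w4, w6}): φ is true.
  w1 (successors {w0, w3, w4, w6, w7, w8}): φ is true.
  w2 (successors {w0, w2, w3, w4}): φ is true.
  w3 (successors {w5, w6, w7}): φ is true.
  w4 (successors {w0, w1, w2, w3, w4, w8}): φ is true.
  w5 (successors {w3, w4, w6, w7}): φ is true.
  w6 (successors {w0, w1, w2, w3, w4, w6, w7, w8}): φ is true.
  w7 (successors {w0, w1, w4, w6, w7, w8}): φ is true.
  w8 (successors {w0, w4, w7}): φ is true.
For instance, at w3:
  At w3: q and (s and Box s) is false, so not (q and (s and Box s)) is true.
    At w3: q is true, s and Box s is false, so q and (s and Box s) is false.
      At w3: s is false, Box s is false, so s and Box s is false.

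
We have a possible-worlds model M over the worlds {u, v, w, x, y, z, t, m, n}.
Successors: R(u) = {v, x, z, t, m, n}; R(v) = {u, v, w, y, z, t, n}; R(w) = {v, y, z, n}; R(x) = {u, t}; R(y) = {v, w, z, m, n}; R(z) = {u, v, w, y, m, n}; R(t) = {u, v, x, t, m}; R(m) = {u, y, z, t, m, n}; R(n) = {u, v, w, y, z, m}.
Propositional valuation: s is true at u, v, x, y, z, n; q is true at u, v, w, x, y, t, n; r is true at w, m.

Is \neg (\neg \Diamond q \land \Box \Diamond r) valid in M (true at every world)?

Let φ = \neg (\neg \Diamond q \land \Box \Diamond r). Evaluate φ at each world:
  u (successors {v, x, z, t, m, n}): φ is true.
  v (successors {u, v, w, y, z, t, n}): φ is true.
  w (successors {v, y, z, n}): φ is true.
  x (successors {u, t}): φ is true.
  y (successors {v, w, z, m, n}): φ is true.
  z (successors {u, v, w, y, m, n}): φ is true.
  t (successors {u, v, x, t, m}): φ is true.
  m (successors {u, y, z, t, m, n}): φ is true.
  n (successors {u, v, w, y, z, m}): φ is true.
For instance, at n:
  At n: \neg \Diamond q \land \Box \Diamond r is false, so \neg (\neg \Diamond q \land \Box \Diamond r) is true.
    At n: \neg \Diamond q is false, \Box \Diamond r is false, so \neg \Diamond q \land \Box \Diamond r is false.
      At n: \Diamond q is true, so \neg \Diamond q is false.
      At n: \Box \Diamond r requires \Diamond r at every successor {u, v, w, y, z, m}.
        \Diamond r fails at w, so \Box \Diamond r is false at n.

Yes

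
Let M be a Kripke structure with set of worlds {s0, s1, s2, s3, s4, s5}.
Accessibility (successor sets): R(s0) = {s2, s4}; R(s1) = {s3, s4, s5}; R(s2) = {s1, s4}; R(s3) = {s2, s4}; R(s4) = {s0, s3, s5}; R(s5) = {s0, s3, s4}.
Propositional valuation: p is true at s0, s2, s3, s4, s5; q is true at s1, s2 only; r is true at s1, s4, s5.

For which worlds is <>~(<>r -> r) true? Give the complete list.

s0, s1, s3, s4, s5

Let φ = <>~(<>r -> r). Evaluate φ at each world:
  s0 (successors {s2, s4}): φ is true.
  s1 (successors {s3, s4, s5}): φ is true.
  s2 (successors {s1, s4}): φ is false.
  s3 (successors {s2, s4}): φ is true.
  s4 (successors {s0, s3, s5}): φ is true.
  s5 (successors {s0, s3, s4}): φ is true.
For instance, at s3:
  At s3: <>~(<>r -> r) requires ~(<>r -> r) at some successor in {s2, s4}.
    ~(<>r -> r) holds at s2, so <>~(<>r -> r) is true at s3.
      At s2: <>r -> r is false, so ~(<>r -> r) is true.
Satisfying worlds: {s0, s1, s3, s4, s5}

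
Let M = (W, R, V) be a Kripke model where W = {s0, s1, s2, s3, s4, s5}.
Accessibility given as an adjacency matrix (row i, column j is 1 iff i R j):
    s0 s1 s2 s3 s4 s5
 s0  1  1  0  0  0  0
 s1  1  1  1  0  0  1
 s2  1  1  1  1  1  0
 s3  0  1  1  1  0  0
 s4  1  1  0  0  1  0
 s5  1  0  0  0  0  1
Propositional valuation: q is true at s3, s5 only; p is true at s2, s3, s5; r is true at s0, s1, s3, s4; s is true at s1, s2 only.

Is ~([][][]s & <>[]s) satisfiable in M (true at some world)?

Yes

Recall that []ψ holds at a world iff ψ holds at every accessible world, and <>ψ holds iff ψ holds at some accessible world.
Let φ = ~([][][]s & <>[]s). Evaluate φ at each world:
  s0 (successors {s0, s1}): φ is true.
  s1 (successors {s0, s1, s2, s5}): φ is true.
  s2 (successors {s0, s1, s2, s3, s4}): φ is true.
  s3 (successors {s1, s2, s3}): φ is true.
  s4 (successors {s0, s1, s4}): φ is true.
  s5 (successors {s0, s5}): φ is true.
Detail at s0 (witness):
  At s0: [][][]s & <>[]s is false, so ~([][][]s & <>[]s) is true.
    At s0: [][][]s is false, <>[]s is false, so [][][]s & <>[]s is false.
      At s0: [][][]s requires [][]s at every successor {s0, s1}.
        [][]s fails at s0, so [][][]s is false at s0.
      At s0: <>[]s requires []s at some successor in {s0, s1}.
        At s0: []s is false.
        At s1: []s is false.
      So <>[]s is false at s0.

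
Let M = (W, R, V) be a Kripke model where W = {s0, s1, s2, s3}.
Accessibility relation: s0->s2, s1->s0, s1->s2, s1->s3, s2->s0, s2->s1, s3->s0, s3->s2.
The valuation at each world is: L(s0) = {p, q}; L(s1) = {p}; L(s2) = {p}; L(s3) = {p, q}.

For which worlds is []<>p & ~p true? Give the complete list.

Let φ = []<>p & ~p. Evaluate φ at each world:
  s0 (successors {s2}): φ is false.
  s1 (successors {s0, s2, s3}): φ is false.
  s2 (successors {s0, s1}): φ is false.
  s3 (successors {s0, s2}): φ is false.
For instance, at s0:
  At s0: []<>p is true, ~p is false, so []<>p & ~p is false.
    At s0: []<>p requires <>p at every successor {s2}.
      At s2: <>p is true.
    So []<>p is true at s0.
Satisfying worlds: none.

none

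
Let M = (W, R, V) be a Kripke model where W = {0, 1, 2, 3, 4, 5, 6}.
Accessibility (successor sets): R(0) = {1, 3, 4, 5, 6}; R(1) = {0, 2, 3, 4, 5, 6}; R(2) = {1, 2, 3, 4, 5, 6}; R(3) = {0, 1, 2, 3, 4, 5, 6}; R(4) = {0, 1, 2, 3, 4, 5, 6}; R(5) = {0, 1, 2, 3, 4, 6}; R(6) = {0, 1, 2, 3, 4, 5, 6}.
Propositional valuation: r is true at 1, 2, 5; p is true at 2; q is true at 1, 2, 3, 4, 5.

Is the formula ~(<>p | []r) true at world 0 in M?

Yes

At 0: <>p | []r is false, so ~(<>p | []r) is true.
  At 0: <>p is false, []r is false, so <>p | []r is false.
    At 0: <>p requires p at some successor in {1, 3, 4, 5, 6}.
      At 1: p is false.
      At 3: p is false.
      At 4: p is false.
      At 5: p is false.
      At 6: p is false.
    So <>p is false at 0.
    At 0: []r requires r at every successor {1, 3, 4, 5, 6}.
      r fails at 3, so []r is false at 0.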